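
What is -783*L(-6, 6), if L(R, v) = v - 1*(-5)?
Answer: -8613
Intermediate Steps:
L(R, v) = 5 + v (L(R, v) = v + 5 = 5 + v)
-783*L(-6, 6) = -783*(5 + 6) = -783*11 = -8613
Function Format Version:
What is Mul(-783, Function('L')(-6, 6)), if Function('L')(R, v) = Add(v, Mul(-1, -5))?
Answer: -8613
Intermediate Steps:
Function('L')(R, v) = Add(5, v) (Function('L')(R, v) = Add(v, 5) = Add(5, v))
Mul(-783, Function('L')(-6, 6)) = Mul(-783, Add(5, 6)) = Mul(-783, 11) = -8613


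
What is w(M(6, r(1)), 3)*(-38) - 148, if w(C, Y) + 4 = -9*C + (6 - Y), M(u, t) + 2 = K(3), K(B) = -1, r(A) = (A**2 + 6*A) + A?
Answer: -1136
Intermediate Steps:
r(A) = A**2 + 7*A
M(u, t) = -3 (M(u, t) = -2 - 1 = -3)
w(C, Y) = 2 - Y - 9*C (w(C, Y) = -4 + (-9*C + (6 - Y)) = -4 + (6 - Y - 9*C) = 2 - Y - 9*C)
w(M(6, r(1)), 3)*(-38) - 148 = (2 - 1*3 - 9*(-3))*(-38) - 148 = (2 - 3 + 27)*(-38) - 148 = 26*(-38) - 148 = -988 - 148 = -1136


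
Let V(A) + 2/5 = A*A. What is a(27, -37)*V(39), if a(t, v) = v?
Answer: -281311/5 ≈ -56262.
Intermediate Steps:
V(A) = -2/5 + A**2 (V(A) = -2/5 + A*A = -2/5 + A**2)
a(27, -37)*V(39) = -37*(-2/5 + 39**2) = -37*(-2/5 + 1521) = -37*7603/5 = -281311/5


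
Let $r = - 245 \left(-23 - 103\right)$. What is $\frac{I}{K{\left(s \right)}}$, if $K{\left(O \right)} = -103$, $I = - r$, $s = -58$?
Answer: $\frac{30870}{103} \approx 299.71$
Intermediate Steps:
$r = 30870$ ($r = \left(-245\right) \left(-126\right) = 30870$)
$I = -30870$ ($I = \left(-1\right) 30870 = -30870$)
$\frac{I}{K{\left(s \right)}} = - \frac{30870}{-103} = \left(-30870\right) \left(- \frac{1}{103}\right) = \frac{30870}{103}$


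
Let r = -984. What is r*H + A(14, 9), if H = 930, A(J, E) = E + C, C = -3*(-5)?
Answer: -915096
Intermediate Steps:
C = 15
A(J, E) = 15 + E (A(J, E) = E + 15 = 15 + E)
r*H + A(14, 9) = -984*930 + (15 + 9) = -915120 + 24 = -915096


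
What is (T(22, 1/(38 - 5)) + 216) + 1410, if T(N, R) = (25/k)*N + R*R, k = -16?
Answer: 13866245/8712 ≈ 1591.6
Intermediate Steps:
T(N, R) = R² - 25*N/16 (T(N, R) = (25/(-16))*N + R*R = (25*(-1/16))*N + R² = -25*N/16 + R² = R² - 25*N/16)
(T(22, 1/(38 - 5)) + 216) + 1410 = (((1/(38 - 5))² - 25/16*22) + 216) + 1410 = (((1/33)² - 275/8) + 216) + 1410 = ((1/1089 - 275/8) + 216) + 1410 = (-299467/8712 + 216) + 1410 = 1582325/8712 + 1410 = 13866245/8712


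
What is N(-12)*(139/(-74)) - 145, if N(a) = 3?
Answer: -11147/74 ≈ -150.64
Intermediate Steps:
N(-12)*(139/(-74)) - 145 = 3*(139/(-74)) - 145 = 3*(139*(-1/74)) - 145 = 3*(-139/74) - 145 = -417/74 - 145 = -11147/74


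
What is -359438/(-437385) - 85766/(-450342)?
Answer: 33230464951/32828805945 ≈ 1.0122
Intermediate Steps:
-359438/(-437385) - 85766/(-450342) = -359438*(-1/437385) - 85766*(-1/450342) = 359438/437385 + 42883/225171 = 33230464951/32828805945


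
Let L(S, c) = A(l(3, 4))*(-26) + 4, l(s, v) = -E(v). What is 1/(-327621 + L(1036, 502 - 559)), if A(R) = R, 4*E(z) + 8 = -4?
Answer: -1/327695 ≈ -3.0516e-6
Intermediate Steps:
E(z) = -3 (E(z) = -2 + (¼)*(-4) = -2 - 1 = -3)
l(s, v) = 3 (l(s, v) = -1*(-3) = 3)
L(S, c) = -74 (L(S, c) = 3*(-26) + 4 = -78 + 4 = -74)
1/(-327621 + L(1036, 502 - 559)) = 1/(-327621 - 74) = 1/(-327695) = -1/327695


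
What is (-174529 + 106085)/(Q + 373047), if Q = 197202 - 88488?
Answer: -68444/481761 ≈ -0.14207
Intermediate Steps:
Q = 108714
(-174529 + 106085)/(Q + 373047) = (-174529 + 106085)/(108714 + 373047) = -68444/481761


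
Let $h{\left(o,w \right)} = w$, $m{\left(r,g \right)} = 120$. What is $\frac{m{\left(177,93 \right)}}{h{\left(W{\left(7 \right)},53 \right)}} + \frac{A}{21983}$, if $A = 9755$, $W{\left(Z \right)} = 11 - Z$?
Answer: $\frac{3154975}{1165099} \approx 2.7079$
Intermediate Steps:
$\frac{m{\left(177,93 \right)}}{h{\left(W{\left(7 \right)},53 \right)}} + \frac{A}{21983} = \frac{120}{53} + \frac{9755}{21983} = \frac{3154975}{1165099}$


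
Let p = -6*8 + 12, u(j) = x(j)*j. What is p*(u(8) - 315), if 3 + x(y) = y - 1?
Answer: 10188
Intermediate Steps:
x(y) = -4 + y (x(y) = -3 + (y - 1) = -3 + (-1 + y) = -4 + y)
u(j) = j*(-4 + j) (u(j) = (-4 + j)*j = j*(-4 + j))
p = -36 (p = -48 + 12 = -36)
p*(u(8) - 315) = -36*(8*(-4 + 8) - 315) = -36*(8*4 - 315) = -36*(32 - 315) = -36*(-283) = 10188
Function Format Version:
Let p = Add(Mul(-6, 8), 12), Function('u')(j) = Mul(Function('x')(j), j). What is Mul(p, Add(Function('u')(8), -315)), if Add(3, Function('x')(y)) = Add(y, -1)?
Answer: 10188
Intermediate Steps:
Function('x')(y) = Add(-4, y) (Function('x')(y) = Add(-3, Add(y, -1)) = Add(-3, Add(-1, y)) = Add(-4, y))
Function('u')(j) = Mul(j, Add(-4, j)) (Function('u')(j) = Mul(Add(-4, j), j) = Mul(j, Add(-4, j)))
p = -36 (p = Add(-48, 12) = -36)
Mul(p, Add(Function('u')(8), -315)) = Mul(-36, Add(Mul(8, Add(-4, 8)), -315)) = Mul(-36, Add(Mul(8, 4), -315)) = Mul(-36, Add(32, -315)) = Mul(-36, -283) = 10188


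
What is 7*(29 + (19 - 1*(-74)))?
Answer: 854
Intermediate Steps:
7*(29 + (19 - 1*(-74))) = 7*(29 + (19 + 74)) = 7*(29 + 93) = 7*122 = 854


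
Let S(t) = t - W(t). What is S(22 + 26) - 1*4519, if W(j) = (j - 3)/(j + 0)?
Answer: -71551/16 ≈ -4471.9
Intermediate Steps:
W(j) = (-3 + j)/j
S(t) = t - (-3 + t)/t
S(22 + 26) - 1*4519 = (-1 + (22 + 26) + 3/(22 + 26)) - 1*4519 = (-1 + 48 + 3/48) - 4519 = (-1 + 48 + 3*(1/48)) - 4519 = (-1 + 48 + 1/16) - 4519 = 753/16 - 4519 = -71551/16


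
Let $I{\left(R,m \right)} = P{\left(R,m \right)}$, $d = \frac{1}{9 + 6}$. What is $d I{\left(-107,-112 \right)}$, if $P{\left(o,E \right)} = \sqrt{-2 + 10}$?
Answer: $\frac{2 \sqrt{2}}{15} \approx 0.18856$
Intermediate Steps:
$P{\left(o,E \right)} = 2 \sqrt{2}$ ($P{\left(o,E \right)} = \sqrt{8} = 2 \sqrt{2}$)
$d = \frac{1}{15} \approx 0.066667$
$I{\left(R,m \right)} = 2 \sqrt{2}$
$d I{\left(-107,-112 \right)} = \frac{2 \sqrt{2}}{15}$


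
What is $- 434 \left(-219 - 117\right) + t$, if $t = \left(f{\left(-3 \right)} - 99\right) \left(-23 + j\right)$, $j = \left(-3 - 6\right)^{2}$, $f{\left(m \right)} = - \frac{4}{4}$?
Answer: $140024$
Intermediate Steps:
$f{\left(m \right)} = -1$ ($f{\left(m \right)} = \left(-4\right) \frac{1}{4} = -1$)
$j = 81$ ($j = \left(-9\right)^{2} = 81$)
$t = -5800$ ($t = \left(-1 - 99\right) \left(-23 + 81\right) = \left(-100\right) 58 = -5800$)
$- 434 \left(-219 - 117\right) + t = - 434 \left(-219 - 117\right) - 5800 = \left(-434\right) \left(-336\right) - 5800 = 145824 - 5800 = 140024$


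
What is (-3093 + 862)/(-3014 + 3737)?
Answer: -2231/723 ≈ -3.0858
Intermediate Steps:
(-3093 + 862)/(-3014 + 3737) = -2231/723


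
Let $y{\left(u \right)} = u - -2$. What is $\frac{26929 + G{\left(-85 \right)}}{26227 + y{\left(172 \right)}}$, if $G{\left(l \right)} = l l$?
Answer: $\frac{34154}{26401} \approx 1.2937$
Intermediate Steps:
$G{\left(l \right)} = l^{2}$
$y{\left(u \right)} = 2 + u$ ($y{\left(u \right)} = u + 2 = 2 + u$)
$\frac{26929 + G{\left(-85 \right)}}{26227 + y{\left(172 \right)}} = \frac{26929 + \left(-85\right)^{2}}{26227 + \left(2 + 172\right)} = \frac{26929 + 7225}{26227 + 174} = \frac{34154}{26401}$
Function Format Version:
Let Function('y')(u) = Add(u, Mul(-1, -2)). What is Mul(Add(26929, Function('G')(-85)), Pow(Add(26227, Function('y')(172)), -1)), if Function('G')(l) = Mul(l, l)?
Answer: Rational(34154, 26401) ≈ 1.2937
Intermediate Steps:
Function('G')(l) = Pow(l, 2)
Function('y')(u) = Add(2, u) (Function('y')(u) = Add(u, 2) = Add(2, u))
Mul(Add(26929, Function('G')(-85)), Pow(Add(26227, Function('y')(172)), -1)) = Mul(Add(26929, Pow(-85, 2)), Pow(Add(26227, Add(2, 172)), -1)) = Mul(Add(26929, 7225), Pow(Add(26227, 174), -1)) = Mul(34154, Pow(26401, -1)) = Mul(34154, Rational(1, 26401)) = Rational(34154, 26401)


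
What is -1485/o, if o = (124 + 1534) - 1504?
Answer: -135/14 ≈ -9.6429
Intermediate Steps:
o = 154 (o = 1658 - 1504 = 154)
-1485/o = -1485/154 = -1485*1/154 = -135/14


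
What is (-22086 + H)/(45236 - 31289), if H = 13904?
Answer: -8182/13947 ≈ -0.58665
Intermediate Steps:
(-22086 + H)/(45236 - 31289) = (-22086 + 13904)/(45236 - 31289) = -8182/13947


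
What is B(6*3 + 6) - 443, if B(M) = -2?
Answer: -445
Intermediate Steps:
B(6*3 + 6) - 443 = -2 - 443 = -445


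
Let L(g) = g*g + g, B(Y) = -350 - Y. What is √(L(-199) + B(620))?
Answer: 4*√2402 ≈ 196.04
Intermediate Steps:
L(g) = g + g² (L(g) = g² + g = g + g²)
√(L(-199) + B(620)) = √(-199*(1 - 199) + (-350 - 1*620)) = √(-199*(-198) + (-350 - 620)) = √(39402 - 970) = √38432 = 4*√2402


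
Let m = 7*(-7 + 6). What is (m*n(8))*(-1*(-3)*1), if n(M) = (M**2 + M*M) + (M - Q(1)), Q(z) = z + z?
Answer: -2814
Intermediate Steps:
m = -7 (m = 7*(-1) = -7)
Q(z) = 2*z
n(M) = -2 + M + 2*M**2 (n(M) = (M**2 + M*M) + (M - 2) = (M**2 + M**2) + (M - 1*2) = 2*M**2 + (M - 2) = 2*M**2 + (-2 + M) = -2 + M + 2*M**2)
(m*n(8))*(-1*(-3)*1) = (-7*(-2 + 8 + 2*8**2))*(-1*(-3)*1) = (-7*(-2 + 8 + 2*64))*(3*1) = -7*(-2 + 8 + 128)*3 = -7*134*3 = -938*3 = -2814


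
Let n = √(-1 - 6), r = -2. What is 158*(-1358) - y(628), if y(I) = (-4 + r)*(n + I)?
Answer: -210796 + 6*I*√7 ≈ -2.108e+5 + 15.875*I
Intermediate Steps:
n = I*√7 (n = √(-7) = I*√7 ≈ 2.6458*I)
y(I) = -6*I - 6*I*√7 (y(I) = (-4 - 2)*(I*√7 + I) = -6*(I + I*√7) = -6*I - 6*I*√7)
158*(-1358) - y(628) = 158*(-1358) - (-6*628 - 6*I*√7) = -214564 - (-3768 - 6*I*√7) = -214564 + (3768 + 6*I*√7) = -210796 + 6*I*√7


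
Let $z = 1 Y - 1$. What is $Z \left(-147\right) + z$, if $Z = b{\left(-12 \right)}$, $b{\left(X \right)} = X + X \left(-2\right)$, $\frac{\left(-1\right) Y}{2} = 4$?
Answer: $-1773$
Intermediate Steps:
$Y = -8$ ($Y = \left(-2\right) 4 = -8$)
$z = -9$ ($z = 1 \left(-8\right) - 1 = -8 - 1 = -9$)
$b{\left(X \right)} = - X$ ($b{\left(X \right)} = X - 2 X = - X$)
$Z = 12$ ($Z = \left(-1\right) \left(-12\right) = 12$)
$Z \left(-147\right) + z = 12 \left(-147\right) - 9 = -1764 - 9 = -1773$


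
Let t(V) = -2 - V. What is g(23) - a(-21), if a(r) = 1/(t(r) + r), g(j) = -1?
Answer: -½ ≈ -0.50000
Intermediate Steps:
a(r) = -½ (a(r) = 1/((-2 - r) + r) = 1/(-2) = -½)
g(23) - a(-21) = -1 - 1*(-½) = -1 + ½ = -½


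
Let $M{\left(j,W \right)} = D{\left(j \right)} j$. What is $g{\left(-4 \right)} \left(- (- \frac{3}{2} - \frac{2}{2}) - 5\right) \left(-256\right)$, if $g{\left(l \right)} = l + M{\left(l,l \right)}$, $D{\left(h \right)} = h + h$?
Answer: $17920$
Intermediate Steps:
$D{\left(h \right)} = 2 h$
$M{\left(j,W \right)} = 2 j^{2}$ ($M{\left(j,W \right)} = 2 j j = 2 j^{2}$)
$g{\left(l \right)} = l + 2 l^{2}$
$g{\left(-4 \right)} \left(- (- \frac{3}{2} - \frac{2}{2}) - 5\right) \left(-256\right) = - 4 \left(1 + 2 \left(-4\right)\right) \left(- (- \frac{3}{2} - \frac{2}{2}) - 5\right) \left(-256\right) = - 4 \left(1 - 8\right) \left(- (\left(-3\right) \frac{1}{2} - 1) - 5\right) \left(-256\right) = \left(-4\right) \left(-7\right) \left(- (- \frac{3}{2} - 1) - 5\right) \left(-256\right) = 28 \left(\left(-1\right) \left(- \frac{5}{2}\right) - 5\right) \left(-256\right) = 28 \left(\frac{5}{2} - 5\right) \left(-256\right) = 28 \left(- \frac{5}{2}\right) \left(-256\right) = \left(-70\right) \left(-256\right) = 17920$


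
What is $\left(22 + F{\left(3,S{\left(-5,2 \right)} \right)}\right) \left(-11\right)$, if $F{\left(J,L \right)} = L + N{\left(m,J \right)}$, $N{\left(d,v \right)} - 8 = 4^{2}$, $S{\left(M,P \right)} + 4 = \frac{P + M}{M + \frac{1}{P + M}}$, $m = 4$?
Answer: $- \frac{7491}{16} \approx -468.19$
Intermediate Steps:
$S{\left(M,P \right)} = -4 + \frac{M + P}{M + \frac{1}{M + P}}$ ($S{\left(M,P \right)} = -4 + \frac{P + M}{M + \frac{1}{P + M}} = -4 + \frac{M + P}{M + \frac{1}{M + P}}$)
$N{\left(d,v \right)} = 24$ ($N{\left(d,v \right)} = 8 + 4^{2} = 8 + 16 = 24$)
$F{\left(J,L \right)} = 24 + L$ ($F{\left(J,L \right)} = L + 24 = 24 + L$)
$\left(22 + F{\left(3,S{\left(-5,2 \right)} \right)}\right) \left(-11\right) = \left(22 + \left(24 + \frac{-4 + 2^{2} - 3 \left(-5\right)^{2} - \left(-10\right) 2}{1 + \left(-5\right)^{2} - 10}\right)\right) \left(-11\right) = \left(22 + \left(24 + \frac{-4 + 4 - 75 + 20}{1 + 25 - 10}\right)\right) \left(-11\right) = \left(22 + \left(24 + \frac{-4 + 4 - 75 + 20}{16}\right)\right) \left(-11\right) = \left(22 + \left(24 + \frac{1}{16} \left(-55\right)\right)\right) \left(-11\right) = \left(22 + \left(24 - \frac{55}{16}\right)\right) \left(-11\right) = \left(22 + \frac{329}{16}\right) \left(-11\right) = \frac{681}{16} \left(-11\right) = - \frac{7491}{16}$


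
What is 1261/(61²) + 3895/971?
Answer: 15717726/3613091 ≈ 4.3502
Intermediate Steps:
1261/(61²) + 3895/971 = 1261/3721 + 3895*(1/971) = 1261*(1/3721) + 3895/971 = 1261/3721 + 3895/971 = 15717726/3613091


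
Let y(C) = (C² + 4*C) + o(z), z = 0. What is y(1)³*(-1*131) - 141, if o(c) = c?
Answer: -16516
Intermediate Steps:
y(C) = C² + 4*C (y(C) = (C² + 4*C) + 0 = C² + 4*C)
y(1)³*(-1*131) - 141 = (1*(4 + 1))³*(-1*131) - 141 = (1*5)³*(-131) - 141 = 5³*(-131) - 141 = 125*(-131) - 141 = -16375 - 141 = -16516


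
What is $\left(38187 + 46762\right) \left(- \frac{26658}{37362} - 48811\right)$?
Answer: $- \frac{25820294422460}{6227} \approx -4.1465 \cdot 10^{9}$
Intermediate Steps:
$\left(38187 + 46762\right) \left(- \frac{26658}{37362} - 48811\right) = 84949 \left(\left(-26658\right) \frac{1}{37362} - 48811\right) = 84949 \left(- \frac{4443}{6227} - 48811\right) = 84949 \left(- \frac{303950540}{6227}\right) = - \frac{25820294422460}{6227}$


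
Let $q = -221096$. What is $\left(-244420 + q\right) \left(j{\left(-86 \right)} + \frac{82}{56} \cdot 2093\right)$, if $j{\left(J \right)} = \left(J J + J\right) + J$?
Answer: $-4789577745$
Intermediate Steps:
$j{\left(J \right)} = J^{2} + 2 J$ ($j{\left(J \right)} = \left(J^{2} + J\right) + J = \left(J + J^{2}\right) + J = J^{2} + 2 J$)
$\left(-244420 + q\right) \left(j{\left(-86 \right)} + \frac{82}{56} \cdot 2093\right) = \left(-244420 - 221096\right) \left(- 86 \left(2 - 86\right) + \frac{82}{56} \cdot 2093\right) = - 465516 \left(\left(-86\right) \left(-84\right) + 82 \cdot \frac{1}{56} \cdot 2093\right) = - 465516 \left(7224 + \frac{41}{28} \cdot 2093\right) = - 465516 \left(7224 + \frac{12259}{4}\right) = \left(-465516\right) \frac{41155}{4} = -4789577745$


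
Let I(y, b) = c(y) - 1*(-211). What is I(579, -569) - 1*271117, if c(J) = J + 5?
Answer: -270322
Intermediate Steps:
c(J) = 5 + J
I(y, b) = 216 + y (I(y, b) = (5 + y) - 1*(-211) = (5 + y) + 211 = 216 + y)
I(579, -569) - 1*271117 = (216 + 579) - 1*271117 = 795 - 271117 = -270322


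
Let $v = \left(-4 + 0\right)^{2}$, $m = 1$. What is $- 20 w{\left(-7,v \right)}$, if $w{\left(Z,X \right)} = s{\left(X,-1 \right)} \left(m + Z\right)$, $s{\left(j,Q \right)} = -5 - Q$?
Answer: $-480$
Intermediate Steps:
$v = 16$ ($v = \left(-4\right)^{2} = 16$)
$w{\left(Z,X \right)} = -4 - 4 Z$ ($w{\left(Z,X \right)} = \left(-5 - -1\right) \left(1 + Z\right) = \left(-5 + 1\right) \left(1 + Z\right) = - 4 \left(1 + Z\right) = -4 - 4 Z$)
$- 20 w{\left(-7,v \right)} = - 20 \left(-4 - -28\right) = - 20 \left(-4 + 28\right) = \left(-20\right) 24 = -480$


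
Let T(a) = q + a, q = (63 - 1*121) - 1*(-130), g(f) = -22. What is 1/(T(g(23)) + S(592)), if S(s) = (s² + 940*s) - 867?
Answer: 1/906127 ≈ 1.1036e-6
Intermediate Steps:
q = 72 (q = (63 - 121) + 130 = -58 + 130 = 72)
S(s) = -867 + s² + 940*s
T(a) = 72 + a
1/(T(g(23)) + S(592)) = 1/((72 - 22) + (-867 + 592² + 940*592)) = 1/(50 + (-867 + 350464 + 556480)) = 1/(50 + 906077) = 1/906127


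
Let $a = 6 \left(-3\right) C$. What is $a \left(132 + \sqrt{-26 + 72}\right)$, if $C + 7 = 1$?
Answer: $14256 + 108 \sqrt{46} \approx 14988.0$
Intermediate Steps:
$C = -6$ ($C = -7 + 1 = -6$)
$a = 108$ ($a = 6 \left(-3\right) \left(-6\right) = \left(-18\right) \left(-6\right) = 108$)
$a \left(132 + \sqrt{-26 + 72}\right) = 108 \left(132 + \sqrt{-26 + 72}\right) = 108 \left(132 + \sqrt{46}\right) = 14256 + 108 \sqrt{46}$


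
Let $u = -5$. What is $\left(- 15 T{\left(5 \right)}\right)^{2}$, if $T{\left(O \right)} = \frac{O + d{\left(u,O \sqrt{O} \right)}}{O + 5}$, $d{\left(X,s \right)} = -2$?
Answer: $\frac{81}{4} \approx 20.25$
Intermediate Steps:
$T{\left(O \right)} = \frac{-2 + O}{5 + O}$ ($T{\left(O \right)} = \frac{O - 2}{O + 5} = \frac{-2 + O}{5 + O}$)
$\left(- 15 T{\left(5 \right)}\right)^{2} = \left(- 15 \frac{-2 + 5}{5 + 5}\right)^{2} = \left(- 15 \cdot \frac{1}{10} \cdot 3\right)^{2} = \left(\left(-15\right) \frac{3}{10}\right)^{2} = \left(- \frac{9}{2}\right)^{2} = \frac{81}{4}$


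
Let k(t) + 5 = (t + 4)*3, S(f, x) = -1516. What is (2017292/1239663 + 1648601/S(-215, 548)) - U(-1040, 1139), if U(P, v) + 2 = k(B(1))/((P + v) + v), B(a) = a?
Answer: -1260846032773465/1163304717852 ≈ -1083.8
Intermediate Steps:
k(t) = 7 + 3*t (k(t) = -5 + (t + 4)*3 = -5 + (4 + t)*3 = -5 + (12 + 3*t) = 7 + 3*t)
U(P, v) = -2 + 10/(P + 2*v) (U(P, v) = -2 + (7 + 3*1)/((P + v) + v) = -2 + (7 + 3)/(P + 2*v) = -2 + 10/(P + 2*v))
(2017292/1239663 + 1648601/S(-215, 548)) - U(-1040, 1139) = (2017292/1239663 + 1648601/(-1516)) - 2*(5 - 1*(-1040) - 2*1139)/(-1040 + 2*1139) = (2017292*(1/1239663) + 1648601*(-1/1516)) - 2*(5 + 1040 - 2278)/(-1040 + 2278) = (2017292/1239663 - 1648601/1516) - 2*(-1233)/1238 = -2040651446791/1879329108 - 2*(-1233)/1238 = -2040651446791/1879329108 - 1*(-1233/619) = -2040651446791/1879329108 + 1233/619 = -1260846032773465/1163304717852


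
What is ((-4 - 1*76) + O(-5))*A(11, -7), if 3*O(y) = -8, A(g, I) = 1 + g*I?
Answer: 18848/3 ≈ 6282.7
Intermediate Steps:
A(g, I) = 1 + I*g
O(y) = -8/3 (O(y) = (⅓)*(-8) = -8/3)
((-4 - 1*76) + O(-5))*A(11, -7) = ((-4 - 1*76) - 8/3)*(1 - 7*11) = ((-4 - 76) - 8/3)*(1 - 77) = (-80 - 8/3)*(-76) = -248/3*(-76) = 18848/3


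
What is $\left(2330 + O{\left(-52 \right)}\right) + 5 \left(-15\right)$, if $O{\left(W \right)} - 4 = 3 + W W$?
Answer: $4966$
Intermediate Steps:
$O{\left(W \right)} = 7 + W^{2}$ ($O{\left(W \right)} = 4 + \left(3 + W W\right) = 4 + \left(3 + W^{2}\right) = 7 + W^{2}$)
$\left(2330 + O{\left(-52 \right)}\right) + 5 \left(-15\right) = \left(2330 + \left(7 + \left(-52\right)^{2}\right)\right) + 5 \left(-15\right) = \left(2330 + \left(7 + 2704\right)\right) - 75 = \left(2330 + 2711\right) - 75 = 5041 - 75 = 4966$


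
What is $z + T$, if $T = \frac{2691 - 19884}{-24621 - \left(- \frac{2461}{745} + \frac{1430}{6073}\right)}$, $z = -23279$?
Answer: $- \frac{2592760576010873}{111381002782} \approx -23278.0$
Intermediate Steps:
$T = \frac{77787751305}{111381002782}$ ($T = - \frac{17193}{-24621 - - \frac{13880303}{4524385}} = - \frac{17193}{-24621 + \left(\frac{2461}{745} - \frac{1430}{6073}\right)} = - \frac{17193}{-24621 + \frac{13880303}{4524385}} = - \frac{17193}{- \frac{111381002782}{4524385}} = \left(-17193\right) \left(- \frac{4524385}{111381002782}\right) = \frac{77787751305}{111381002782} \approx 0.69839$)
$z + T = -23279 + \frac{77787751305}{111381002782} = - \frac{2592760576010873}{111381002782}$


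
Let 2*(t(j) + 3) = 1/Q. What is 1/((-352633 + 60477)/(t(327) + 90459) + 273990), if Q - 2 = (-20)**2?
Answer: 72726625/19926133090326 ≈ 3.6498e-6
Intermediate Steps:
Q = 402 (Q = 2 + (-20)**2 = 2 + 400 = 402)
t(j) = -2411/804 (t(j) = -3 + (1/2)/402 = -3 + (1/2)*(1/402) = -3 + 1/804 = -2411/804)
1/((-352633 + 60477)/(t(327) + 90459) + 273990) = 1/((-352633 + 60477)/(-2411/804 + 90459) + 273990) = 1/(-292156/72726625/804 + 273990) = 1/(-292156*804/72726625 + 273990) = 1/(-234893424/72726625 + 273990) = 1/(19926133090326/72726625) = 72726625/19926133090326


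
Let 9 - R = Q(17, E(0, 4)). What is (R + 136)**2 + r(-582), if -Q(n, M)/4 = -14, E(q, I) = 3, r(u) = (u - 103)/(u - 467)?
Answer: 8309814/1049 ≈ 7921.7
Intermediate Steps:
r(u) = (-103 + u)/(-467 + u)
Q(n, M) = 56 (Q(n, M) = -4*(-14) = 56)
R = -47 (R = 9 - 1*56 = 9 - 56 = -47)
(R + 136)**2 + r(-582) = (-47 + 136)**2 + (-103 - 582)/(-467 - 582) = 89**2 - 685/(-1049) = 7921 - 1/1049*(-685) = 7921 + 685/1049 = 8309814/1049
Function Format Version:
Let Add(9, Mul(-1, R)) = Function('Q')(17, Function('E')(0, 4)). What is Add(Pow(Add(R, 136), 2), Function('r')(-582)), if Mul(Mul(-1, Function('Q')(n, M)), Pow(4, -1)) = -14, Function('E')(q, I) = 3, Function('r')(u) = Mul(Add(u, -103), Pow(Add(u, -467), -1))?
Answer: Rational(8309814, 1049) ≈ 7921.7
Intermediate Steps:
Function('r')(u) = Mul(Pow(Add(-467, u), -1), Add(-103, u)) (Function('r')(u) = Mul(Add(-103, u), Pow(Add(-467, u), -1)) = Mul(Pow(Add(-467, u), -1), Add(-103, u)))
Function('Q')(n, M) = 56 (Function('Q')(n, M) = Mul(-4, -14) = 56)
R = -47 (R = Add(9, Mul(-1, 56)) = Add(9, -56) = -47)
Add(Pow(Add(R, 136), 2), Function('r')(-582)) = Add(Pow(Add(-47, 136), 2), Mul(Pow(Add(-467, -582), -1), Add(-103, -582))) = Add(Pow(89, 2), Mul(Pow(-1049, -1), -685)) = Add(7921, Mul(Rational(-1, 1049), -685)) = Add(7921, Rational(685, 1049)) = Rational(8309814, 1049)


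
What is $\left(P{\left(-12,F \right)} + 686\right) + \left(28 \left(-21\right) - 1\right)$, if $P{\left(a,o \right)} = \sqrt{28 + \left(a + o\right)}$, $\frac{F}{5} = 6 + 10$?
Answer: $97 + 4 \sqrt{6} \approx 106.8$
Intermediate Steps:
$F = 80$ ($F = 5 \left(6 + 10\right) = 5 \cdot 16 = 80$)
$P{\left(a,o \right)} = \sqrt{28 + a + o}$
$\left(P{\left(-12,F \right)} + 686\right) + \left(28 \left(-21\right) - 1\right) = \left(\sqrt{28 - 12 + 80} + 686\right) + \left(28 \left(-21\right) - 1\right) = \left(\sqrt{96} + 686\right) - 589 = \left(4 \sqrt{6} + 686\right) - 589 = \left(686 + 4 \sqrt{6}\right) - 589 = 97 + 4 \sqrt{6}$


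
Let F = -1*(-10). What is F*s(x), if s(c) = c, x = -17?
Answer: -170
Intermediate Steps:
F = 10
F*s(x) = 10*(-17) = -170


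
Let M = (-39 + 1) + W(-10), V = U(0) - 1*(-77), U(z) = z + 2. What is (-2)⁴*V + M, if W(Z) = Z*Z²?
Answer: 226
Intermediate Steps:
U(z) = 2 + z
W(Z) = Z³
V = 79 (V = (2 + 0) - 1*(-77) = 2 + 77 = 79)
M = -1038 (M = (-39 + 1) + (-10)³ = -38 - 1000 = -1038)
(-2)⁴*V + M = (-2)⁴*79 - 1038 = 16*79 - 1038 = 1264 - 1038 = 226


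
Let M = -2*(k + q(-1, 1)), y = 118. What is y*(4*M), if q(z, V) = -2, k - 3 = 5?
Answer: -5664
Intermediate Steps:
k = 8 (k = 3 + 5 = 8)
M = -12 (M = -2*(8 - 2) = -2*6 = -12)
y*(4*M) = 118*(4*(-12)) = 118*(-48) = -5664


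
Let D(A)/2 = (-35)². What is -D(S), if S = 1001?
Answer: -2450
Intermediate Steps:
D(A) = 2450 (D(A) = 2*(-35)² = 2*1225 = 2450)
-D(S) = -1*2450 = -2450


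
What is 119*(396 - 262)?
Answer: 15946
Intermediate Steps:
119*(396 - 262) = 119*134 = 15946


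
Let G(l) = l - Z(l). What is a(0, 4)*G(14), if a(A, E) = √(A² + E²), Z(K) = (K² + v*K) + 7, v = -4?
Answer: -532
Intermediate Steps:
Z(K) = 7 + K² - 4*K (Z(K) = (K² - 4*K) + 7 = 7 + K² - 4*K)
G(l) = -7 - l² + 5*l (G(l) = l - (7 + l² - 4*l) = l + (-7 - l² + 4*l) = -7 - l² + 5*l)
a(0, 4)*G(14) = √(0² + 4²)*(-7 - 1*14² + 5*14) = √(0 + 16)*(-7 - 1*196 + 70) = √16*(-7 - 196 + 70) = 4*(-133) = -532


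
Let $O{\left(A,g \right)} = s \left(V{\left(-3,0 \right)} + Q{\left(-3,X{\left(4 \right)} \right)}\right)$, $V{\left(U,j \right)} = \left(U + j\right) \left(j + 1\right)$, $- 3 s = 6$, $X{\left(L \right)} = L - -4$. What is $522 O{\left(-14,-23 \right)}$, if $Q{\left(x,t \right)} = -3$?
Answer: $6264$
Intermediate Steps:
$X{\left(L \right)} = 4 + L$ ($X{\left(L \right)} = L + 4 = 4 + L$)
$s = -2$ ($s = \left(- \frac{1}{3}\right) 6 = -2$)
$V{\left(U,j \right)} = \left(1 + j\right) \left(U + j\right)$ ($V{\left(U,j \right)} = \left(U + j\right) \left(1 + j\right) = \left(1 + j\right) \left(U + j\right)$)
$O{\left(A,g \right)} = 12$ ($O{\left(A,g \right)} = - 2 \left(\left(-3 + 0 + 0^{2} - 0\right) - 3\right) = - 2 \left(\left(-3 + 0 + 0 + 0\right) - 3\right) = - 2 \left(-3 - 3\right) = \left(-2\right) \left(-6\right) = 12$)
$522 O{\left(-14,-23 \right)} = 522 \cdot 12 = 6264$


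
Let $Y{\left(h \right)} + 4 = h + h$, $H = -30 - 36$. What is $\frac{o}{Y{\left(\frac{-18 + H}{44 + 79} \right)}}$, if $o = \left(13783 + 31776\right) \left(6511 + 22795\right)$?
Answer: $- \frac{27370617107}{110} \approx -2.4882 \cdot 10^{8}$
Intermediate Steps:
$H = -66$ ($H = -30 - 36 = -66$)
$Y{\left(h \right)} = -4 + 2 h$ ($Y{\left(h \right)} = -4 + \left(h + h\right) = -4 + 2 h$)
$o = 1335152054$ ($o = 45559 \cdot 29306 = 1335152054$)
$\frac{o}{Y{\left(\frac{-18 + H}{44 + 79} \right)}} = \frac{1335152054}{-4 + 2 \frac{-18 - 66}{44 + 79}} = \frac{1335152054}{-4 + 2 \left(- \frac{84}{123}\right)} = \frac{1335152054}{-4 + 2 \left(\left(-84\right) \frac{1}{123}\right)} = \frac{1335152054}{-4 + 2 \left(- \frac{28}{41}\right)} = \frac{1335152054}{-4 - \frac{56}{41}} = \frac{1335152054}{- \frac{220}{41}} = 1335152054 \left(- \frac{41}{220}\right) = - \frac{27370617107}{110}$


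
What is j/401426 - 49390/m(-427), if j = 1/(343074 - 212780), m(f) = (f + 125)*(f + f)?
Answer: -645816222100813/3372366273055388 ≈ -0.19150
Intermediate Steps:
m(f) = 2*f*(125 + f) (m(f) = (125 + f)*(2*f) = 2*f*(125 + f))
j = 1/130294 ≈ 7.6750e-6
j/401426 - 49390/m(-427) = (1/130294)/401426 - 49390*(-1/(854*(125 - 427))) = (1/130294)*(1/401426) - 49390/(2*(-427)*(-302)) = 1/52303399244 - 49390/257908 = 1/52303399244 - 49390*1/257908 = 1/52303399244 - 24695/128954 = -645816222100813/3372366273055388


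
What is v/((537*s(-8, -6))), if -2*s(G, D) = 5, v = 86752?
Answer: -173504/2685 ≈ -64.620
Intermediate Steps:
s(G, D) = -5/2 (s(G, D) = -½*5 = -5/2)
v/((537*s(-8, -6))) = 86752/((537*(-5/2))) = 86752/(-2685/2) = 86752*(-2/2685) = -173504/2685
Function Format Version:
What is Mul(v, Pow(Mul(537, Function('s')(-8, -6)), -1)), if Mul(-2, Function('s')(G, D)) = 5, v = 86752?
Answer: Rational(-173504, 2685) ≈ -64.620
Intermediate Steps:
Function('s')(G, D) = Rational(-5, 2) (Function('s')(G, D) = Mul(Rational(-1, 2), 5) = Rational(-5, 2))
Mul(v, Pow(Mul(537, Function('s')(-8, -6)), -1)) = Mul(86752, Pow(Mul(537, Rational(-5, 2)), -1)) = Mul(86752, Pow(Rational(-2685, 2), -1)) = Mul(86752, Rational(-2, 2685)) = Rational(-173504, 2685)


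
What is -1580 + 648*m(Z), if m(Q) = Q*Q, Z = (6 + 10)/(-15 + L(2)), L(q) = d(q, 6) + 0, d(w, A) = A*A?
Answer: -58988/49 ≈ -1203.8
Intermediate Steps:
d(w, A) = A²
L(q) = 36 (L(q) = 6² + 0 = 36 + 0 = 36)
Z = 16/21 (Z = (6 + 10)/(-15 + 36) = 16/21 ≈ 0.76190)
m(Q) = Q²
-1580 + 648*m(Z) = -1580 + 648*(16/21)² = -1580 + 648*(256/441) = -1580 + 18432/49 = -58988/49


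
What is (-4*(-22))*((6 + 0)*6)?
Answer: 3168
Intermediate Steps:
(-4*(-22))*((6 + 0)*6) = 88*(6*6) = 88*36 = 3168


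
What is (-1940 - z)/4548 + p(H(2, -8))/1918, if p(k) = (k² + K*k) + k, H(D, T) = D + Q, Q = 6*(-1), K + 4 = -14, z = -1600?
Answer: -4823/155769 ≈ -0.030963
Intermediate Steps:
K = -18 (K = -4 - 14 = -18)
Q = -6
H(D, T) = -6 + D (H(D, T) = D - 6 = -6 + D)
p(k) = k² - 17*k (p(k) = (k² - 18*k) + k = k² - 17*k)
(-1940 - z)/4548 + p(H(2, -8))/1918 = (-1940 - 1*(-1600))/4548 + ((-6 + 2)*(-17 + (-6 + 2)))/1918 = (-1940 + 1600)*(1/4548) - 4*(-17 - 4)*(1/1918) = -340*1/4548 - 4*(-21)*(1/1918) = -85/1137 + 84*(1/1918) = -85/1137 + 6/137 = -4823/155769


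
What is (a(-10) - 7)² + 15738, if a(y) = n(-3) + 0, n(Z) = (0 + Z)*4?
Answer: 16099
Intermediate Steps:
n(Z) = 4*Z (n(Z) = Z*4 = 4*Z)
a(y) = -12 (a(y) = 4*(-3) + 0 = -12 + 0 = -12)
(a(-10) - 7)² + 15738 = (-12 - 7)² + 15738 = (-19)² + 15738 = 361 + 15738 = 16099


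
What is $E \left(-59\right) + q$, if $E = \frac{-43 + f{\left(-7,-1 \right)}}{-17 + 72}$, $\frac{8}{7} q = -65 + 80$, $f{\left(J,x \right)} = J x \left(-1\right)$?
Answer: $\frac{5875}{88} \approx 66.761$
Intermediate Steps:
$f{\left(J,x \right)} = - J x$
$q = \frac{105}{8}$ ($q = \frac{7 \left(-65 + 80\right)}{8} = \frac{7}{8} \cdot 15 = \frac{105}{8} \approx 13.125$)
$E = - \frac{10}{11}$ ($E = \frac{-43 - \left(-7\right) \left(-1\right)}{-17 + 72} = \frac{-43 - 7}{55} = \left(-50\right) \frac{1}{55} = - \frac{10}{11} \approx -0.90909$)
$E \left(-59\right) + q = \left(- \frac{10}{11}\right) \left(-59\right) + \frac{105}{8} = \frac{590}{11} + \frac{105}{8} = \frac{5875}{88}$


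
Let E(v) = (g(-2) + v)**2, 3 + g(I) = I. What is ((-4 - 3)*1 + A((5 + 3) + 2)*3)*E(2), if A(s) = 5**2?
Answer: 612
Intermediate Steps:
g(I) = -3 + I
E(v) = (-5 + v)**2 (E(v) = ((-3 - 2) + v)**2 = (-5 + v)**2)
A(s) = 25
((-4 - 3)*1 + A((5 + 3) + 2)*3)*E(2) = ((-4 - 3)*1 + 25*3)*(-5 + 2)**2 = (-7*1 + 75)*(-3)**2 = (-7 + 75)*9 = 68*9 = 612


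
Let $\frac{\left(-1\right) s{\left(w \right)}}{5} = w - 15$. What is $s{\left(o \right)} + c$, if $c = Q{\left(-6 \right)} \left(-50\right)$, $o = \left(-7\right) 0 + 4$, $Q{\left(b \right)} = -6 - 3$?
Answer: $505$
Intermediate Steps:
$Q{\left(b \right)} = -9$ ($Q{\left(b \right)} = -6 - 3 = -9$)
$o = 4$ ($o = 0 + 4 = 4$)
$s{\left(w \right)} = 75 - 5 w$ ($s{\left(w \right)} = - 5 \left(w - 15\right) = - 5 \left(-15 + w\right) = 75 - 5 w$)
$c = 450$ ($c = \left(-9\right) \left(-50\right) = 450$)
$s{\left(o \right)} + c = \left(75 - 20\right) + 450 = 55 + 450 = 505$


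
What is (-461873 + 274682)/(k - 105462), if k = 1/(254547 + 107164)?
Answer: 67709043801/38146765481 ≈ 1.7750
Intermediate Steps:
k = 1/361711 ≈ 2.7646e-6
(-461873 + 274682)/(k - 105462) = (-461873 + 274682)/(1/361711 - 105462) = -187191/(-38146765481/361711) = -187191*(-361711/38146765481) = 67709043801/38146765481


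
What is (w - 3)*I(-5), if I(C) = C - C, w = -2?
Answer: 0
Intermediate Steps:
I(C) = 0
(w - 3)*I(-5) = (-2 - 3)*0 = -5*0 = 0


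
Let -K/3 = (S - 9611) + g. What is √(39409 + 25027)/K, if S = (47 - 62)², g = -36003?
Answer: 2*√16109/136167 ≈ 0.0018642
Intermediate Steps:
S = 225 (S = (-15)² = 225)
K = 136167 (K = -3*((225 - 9611) - 36003) = -3*(-9386 - 36003) = -3*(-45389) = 136167)
√(39409 + 25027)/K = √(39409 + 25027)/136167 = √64436*(1/136167) = (2*√16109)*(1/136167) = 2*√16109/136167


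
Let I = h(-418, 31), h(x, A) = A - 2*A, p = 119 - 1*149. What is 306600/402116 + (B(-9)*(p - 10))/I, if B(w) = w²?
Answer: 328090110/3116399 ≈ 105.28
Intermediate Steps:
p = -30 (p = 119 - 149 = -30)
h(x, A) = -A
I = -31 (I = -1*31 = -31)
306600/402116 + (B(-9)*(p - 10))/I = 306600/402116 + ((-9)²*(-30 - 10))/(-31) = 306600*(1/402116) + (81*(-40))*(-1/31) = 76650/100529 - 3240*(-1/31) = 76650/100529 + 3240/31 = 328090110/3116399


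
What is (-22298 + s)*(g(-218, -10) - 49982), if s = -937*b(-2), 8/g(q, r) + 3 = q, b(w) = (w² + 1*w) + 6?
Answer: 329105417820/221 ≈ 1.4892e+9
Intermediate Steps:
b(w) = 6 + w + w² (b(w) = (w² + w) + 6 = (w + w²) + 6 = 6 + w + w²)
g(q, r) = 8/(-3 + q)
s = -7496 (s = -937*(6 - 2 + (-2)²) = -937*(6 - 2 + 4) = -937*8 = -7496)
(-22298 + s)*(g(-218, -10) - 49982) = (-22298 - 7496)*(8/(-3 - 218) - 49982) = -29794*(8/(-221) - 49982) = -29794*(8*(-1/221) - 49982) = -29794*(-8/221 - 49982) = -29794*(-11046030/221) = 329105417820/221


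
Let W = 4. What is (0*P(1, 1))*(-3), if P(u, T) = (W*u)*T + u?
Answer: 0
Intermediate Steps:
P(u, T) = u + 4*T*u (P(u, T) = (4*u)*T + u = 4*T*u + u = u + 4*T*u)
(0*P(1, 1))*(-3) = (0*(1*(1 + 4*1)))*(-3) = (0*(1*(1 + 4)))*(-3) = (0*(1*5))*(-3) = (0*5)*(-3) = 0*(-3) = 0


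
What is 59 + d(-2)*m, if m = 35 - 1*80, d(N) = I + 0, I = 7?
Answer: -256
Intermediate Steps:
d(N) = 7 (d(N) = 7 + 0 = 7)
m = -45 (m = 35 - 80 = -45)
59 + d(-2)*m = 59 + 7*(-45) = 59 - 315 = -256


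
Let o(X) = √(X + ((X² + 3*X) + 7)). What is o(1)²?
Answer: 12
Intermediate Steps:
o(X) = √(7 + X² + 4*X) (o(X) = √(X + (7 + X² + 3*X)) = √(7 + X² + 4*X))
o(1)² = (√(7 + 1² + 4*1))² = (√(7 + 1 + 4))² = (√12)² = (2*√3)² = 12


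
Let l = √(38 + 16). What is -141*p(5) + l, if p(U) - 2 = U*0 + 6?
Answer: -1128 + 3*√6 ≈ -1120.7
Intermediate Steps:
p(U) = 8 (p(U) = 2 + (U*0 + 6) = 2 + (0 + 6) = 2 + 6 = 8)
l = 3*√6 (l = √54 = 3*√6 ≈ 7.3485)
-141*p(5) + l = -141*8 + 3*√6 = -1128 + 3*√6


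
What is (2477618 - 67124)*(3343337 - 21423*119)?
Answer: 1913932236000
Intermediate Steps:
(2477618 - 67124)*(3343337 - 21423*119) = 2410494*(3343337 - 2549337) = 2410494*794000 = 1913932236000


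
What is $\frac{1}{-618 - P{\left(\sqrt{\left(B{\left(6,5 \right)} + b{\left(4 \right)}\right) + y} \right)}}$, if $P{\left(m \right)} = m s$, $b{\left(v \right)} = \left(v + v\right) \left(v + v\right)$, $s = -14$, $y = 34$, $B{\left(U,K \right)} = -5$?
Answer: $- \frac{103}{60616} - \frac{7 \sqrt{93}}{181848} \approx -0.0020704$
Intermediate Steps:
$b{\left(v \right)} = 4 v^{2}$ ($b{\left(v \right)} = 2 v 2 v = 4 v^{2}$)
$P{\left(m \right)} = - 14 m$ ($P{\left(m \right)} = m \left(-14\right) = - 14 m$)
$\frac{1}{-618 - P{\left(\sqrt{\left(B{\left(6,5 \right)} + b{\left(4 \right)}\right) + y} \right)}} = \frac{1}{-618 - - 14 \sqrt{\left(-5 + 4 \cdot 4^{2}\right) + 34}} = \frac{1}{-618 - - 14 \sqrt{\left(-5 + 4 \cdot 16\right) + 34}} = \frac{1}{-618 - - 14 \sqrt{\left(-5 + 64\right) + 34}} = \frac{1}{-618 - - 14 \sqrt{59 + 34}} = \frac{1}{-618 - - 14 \sqrt{93}} = \frac{1}{-618 + 14 \sqrt{93}}$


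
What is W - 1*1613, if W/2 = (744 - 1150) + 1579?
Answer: 733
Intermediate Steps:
W = 2346 (W = 2*((744 - 1150) + 1579) = 2*(-406 + 1579) = 2*1173 = 2346)
W - 1*1613 = 2346 - 1*1613 = 2346 - 1613 = 733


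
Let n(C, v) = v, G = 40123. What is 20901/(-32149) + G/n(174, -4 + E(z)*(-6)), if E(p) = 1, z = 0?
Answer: -1290123337/321490 ≈ -4012.9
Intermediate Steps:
20901/(-32149) + G/n(174, -4 + E(z)*(-6)) = 20901/(-32149) + 40123/(-4 + 1*(-6)) = 20901*(-1/32149) + 40123/(-4 - 6) = -20901/32149 + 40123/(-10) = -20901/32149 + 40123*(-⅒) = -20901/32149 - 40123/10 = -1290123337/321490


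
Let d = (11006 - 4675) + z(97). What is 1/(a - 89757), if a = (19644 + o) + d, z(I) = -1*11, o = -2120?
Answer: -1/65913 ≈ -1.5172e-5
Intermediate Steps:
z(I) = -11
d = 6320 (d = (11006 - 4675) - 11 = 6331 - 11 = 6320)
a = 23844 (a = (19644 - 2120) + 6320 = 17524 + 6320 = 23844)
1/(a - 89757) = 1/(23844 - 89757) = 1/(-65913) = -1/65913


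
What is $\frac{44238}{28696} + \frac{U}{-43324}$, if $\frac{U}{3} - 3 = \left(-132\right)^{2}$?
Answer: $\frac{26019471}{77701594} \approx 0.33486$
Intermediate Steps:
$U = 52281$ ($U = 9 + 3 \left(-132\right)^{2} = 9 + 3 \cdot 17424 = 9 + 52272 = 52281$)
$\frac{44238}{28696} + \frac{U}{-43324} = \frac{44238}{28696} + \frac{52281}{-43324} = 44238 \cdot \frac{1}{28696} + 52281 \left(- \frac{1}{43324}\right) = \frac{22119}{14348} - \frac{52281}{43324} = \frac{26019471}{77701594}$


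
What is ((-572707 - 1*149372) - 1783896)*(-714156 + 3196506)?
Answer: -6220707041250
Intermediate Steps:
((-572707 - 1*149372) - 1783896)*(-714156 + 3196506) = ((-572707 - 149372) - 1783896)*2482350 = (-722079 - 1783896)*2482350 = -2505975*2482350 = -6220707041250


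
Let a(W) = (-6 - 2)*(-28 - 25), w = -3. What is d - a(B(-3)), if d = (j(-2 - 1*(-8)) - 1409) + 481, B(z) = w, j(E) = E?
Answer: -1346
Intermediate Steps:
B(z) = -3
d = -922 (d = ((-2 - 1*(-8)) - 1409) + 481 = ((-2 + 8) - 1409) + 481 = (6 - 1409) + 481 = -1403 + 481 = -922)
a(W) = 424 (a(W) = -8*(-53) = 424)
d - a(B(-3)) = -922 - 1*424 = -922 - 424 = -1346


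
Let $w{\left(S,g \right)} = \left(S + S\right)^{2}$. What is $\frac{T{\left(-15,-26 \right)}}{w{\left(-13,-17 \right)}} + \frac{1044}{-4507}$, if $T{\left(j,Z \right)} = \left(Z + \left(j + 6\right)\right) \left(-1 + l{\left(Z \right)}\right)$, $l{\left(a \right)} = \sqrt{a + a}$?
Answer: $- \frac{547999}{3046732} - \frac{35 i \sqrt{13}}{338} \approx -0.17986 - 0.37336 i$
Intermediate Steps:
$w{\left(S,g \right)} = 4 S^{2}$ ($w{\left(S,g \right)} = \left(2 S\right)^{2} = 4 S^{2}$)
$l{\left(a \right)} = \sqrt{2} \sqrt{a}$ ($l{\left(a \right)} = \sqrt{2 a} = \sqrt{2} \sqrt{a}$)
$T{\left(j,Z \right)} = \left(-1 + \sqrt{2} \sqrt{Z}\right) \left(6 + Z + j\right)$ ($T{\left(j,Z \right)} = \left(Z + \left(j + 6\right)\right) \left(-1 + \sqrt{2} \sqrt{Z}\right) = \left(Z + \left(6 + j\right)\right) \left(-1 + \sqrt{2} \sqrt{Z}\right) = \left(6 + Z + j\right) \left(-1 + \sqrt{2} \sqrt{Z}\right) = \left(-1 + \sqrt{2} \sqrt{Z}\right) \left(6 + Z + j\right)$)
$\frac{T{\left(-15,-26 \right)}}{w{\left(-13,-17 \right)}} + \frac{1044}{-4507} = \frac{-6 - -26 - -15 + \sqrt{2} \left(-26\right)^{\frac{3}{2}} + 6 \sqrt{2} \sqrt{-26} - 15 \sqrt{2} \sqrt{-26}}{4 \left(-13\right)^{2}} + \frac{1044}{-4507} = \frac{-6 + 26 + 15 + \sqrt{2} \left(- 26 i \sqrt{26}\right) + 6 \sqrt{2} i \sqrt{26} - 15 \sqrt{2} i \sqrt{26}}{4 \cdot 169} + 1044 \left(- \frac{1}{4507}\right) = \frac{-6 + 26 + 15 - 52 i \sqrt{13} + 12 i \sqrt{13} - 30 i \sqrt{13}}{676} - \frac{1044}{4507} = \left(35 - 70 i \sqrt{13}\right) \frac{1}{676} - \frac{1044}{4507} = \left(\frac{35}{676} - \frac{35 i \sqrt{13}}{338}\right) - \frac{1044}{4507} = - \frac{547999}{3046732} - \frac{35 i \sqrt{13}}{338}$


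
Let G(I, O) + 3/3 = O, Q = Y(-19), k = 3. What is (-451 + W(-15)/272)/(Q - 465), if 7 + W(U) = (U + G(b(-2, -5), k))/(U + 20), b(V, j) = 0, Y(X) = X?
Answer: 19169/20570 ≈ 0.93189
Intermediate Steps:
Q = -19
G(I, O) = -1 + O
W(U) = -7 + (2 + U)/(20 + U) (W(U) = -7 + (U + (-1 + 3))/(U + 20) = -7 + (U + 2)/(20 + U) = -7 + (2 + U)/(20 + U))
(-451 + W(-15)/272)/(Q - 465) = (-451 + (6*(-23 - 1*(-15))/(20 - 15))/272)/(-19 - 465) = (-451 + (6*(-23 + 15)/5)*(1/272))/(-484) = (-451 + (6*(⅕)*(-8))*(1/272))*(-1/484) = (-451 - 48/5*1/272)*(-1/484) = (-451 - 3/85)*(-1/484) = -38338/85*(-1/484) = 19169/20570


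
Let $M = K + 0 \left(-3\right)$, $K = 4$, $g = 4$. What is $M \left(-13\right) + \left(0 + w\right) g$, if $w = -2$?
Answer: $-60$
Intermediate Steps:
$M = 4$ ($M = 4 + 0 \left(-3\right) = 4 + 0 = 4$)
$M \left(-13\right) + \left(0 + w\right) g = 4 \left(-13\right) + \left(0 - 2\right) 4 = -52 - 8 = -60$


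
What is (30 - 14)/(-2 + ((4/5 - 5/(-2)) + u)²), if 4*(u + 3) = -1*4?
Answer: -1600/151 ≈ -10.596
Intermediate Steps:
u = -4 (u = -3 + (-1*4)/4 = -3 + (¼)*(-4) = -3 - 1 = -4)
(30 - 14)/(-2 + ((4/5 - 5/(-2)) + u)²) = (30 - 14)/(-2 + ((4/5 - 5/(-2)) - 4)²) = 16/(-2 + ((4*(⅕) - 5*(-½)) - 4)²) = 16/(-2 + ((⅘ + 5/2) - 4)²) = 16/(-2 + (33/10 - 4)²) = 16/(-2 + (-7/10)²) = 16/(-2 + 49/100) = 16/(-151/100) = 16*(-100/151) = -1600/151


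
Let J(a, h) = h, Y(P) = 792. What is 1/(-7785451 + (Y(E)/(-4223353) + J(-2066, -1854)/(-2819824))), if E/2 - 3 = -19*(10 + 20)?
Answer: -5954556074936/46358904545368158209 ≈ -1.2844e-7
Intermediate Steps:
E = -1134 (E = 6 + 2*(-19*(10 + 20)) = 6 + 2*(-19*30) = 6 + 2*(-570) = 6 - 1140 = -1134)
1/(-7785451 + (Y(E)/(-4223353) + J(-2066, -1854)/(-2819824))) = 1/(-7785451 + (792/(-4223353) - 1854/(-2819824))) = 1/(-7785451 + (792*(-1/4223353) - 1854*(-1/2819824))) = 1/(-7785451 + (-792/4223353 + 927/1409912)) = 1/(-7785451 + 2798397927/5954556074936) = 1/(-46358904545368158209/5954556074936) = -5954556074936/46358904545368158209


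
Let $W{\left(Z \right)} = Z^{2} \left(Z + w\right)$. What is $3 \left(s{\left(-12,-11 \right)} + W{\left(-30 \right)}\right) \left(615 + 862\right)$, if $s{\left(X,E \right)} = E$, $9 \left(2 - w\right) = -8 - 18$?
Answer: $-100189341$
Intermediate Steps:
$w = \frac{44}{9}$ ($w = 2 - \frac{-8 - 18}{9} = 2 - - \frac{26}{9} = 2 + \frac{26}{9} = \frac{44}{9} \approx 4.8889$)
$W{\left(Z \right)} = Z^{2} \left(\frac{44}{9} + Z\right)$ ($W{\left(Z \right)} = Z^{2} \left(Z + \frac{44}{9}\right) = Z^{2} \left(\frac{44}{9} + Z\right)$)
$3 \left(s{\left(-12,-11 \right)} + W{\left(-30 \right)}\right) \left(615 + 862\right) = 3 \left(-11 + \left(-30\right)^{2} \left(\frac{44}{9} - 30\right)\right) \left(615 + 862\right) = 3 \left(-11 + 900 \left(- \frac{226}{9}\right)\right) 1477 = 3 \left(-11 - 22600\right) 1477 = 3 \left(\left(-22611\right) 1477\right) = 3 \left(-33396447\right) = -100189341$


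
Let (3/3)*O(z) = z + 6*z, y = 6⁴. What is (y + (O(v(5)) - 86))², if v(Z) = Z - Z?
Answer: 1464100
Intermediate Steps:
y = 1296
v(Z) = 0
O(z) = 7*z (O(z) = z + 6*z = 7*z)
(y + (O(v(5)) - 86))² = (1296 + (7*0 - 86))² = (1296 + (0 - 86))² = (1296 - 86)² = 1210² = 1464100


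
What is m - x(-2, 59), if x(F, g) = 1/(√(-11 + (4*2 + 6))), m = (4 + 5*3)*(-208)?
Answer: -3952 - √3/3 ≈ -3952.6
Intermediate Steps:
m = -3952 (m = (4 + 15)*(-208) = 19*(-208) = -3952)
x(F, g) = √3/3 (x(F, g) = 1/(√(-11 + (8 + 6))) = 1/(√(-11 + 14)) = 1/(√3) = √3/3)
m - x(-2, 59) = -3952 - √3/3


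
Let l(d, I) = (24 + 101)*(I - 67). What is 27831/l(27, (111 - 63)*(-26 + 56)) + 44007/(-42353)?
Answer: -6373975032/7268833625 ≈ -0.87689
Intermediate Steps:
l(d, I) = -8375 + 125*I (l(d, I) = 125*(-67 + I) = -8375 + 125*I)
27831/l(27, (111 - 63)*(-26 + 56)) + 44007/(-42353) = 27831/(-8375 + 125*((111 - 63)*(-26 + 56))) + 44007/(-42353) = 27831/(-8375 + 125*(48*30)) + 44007*(-1/42353) = 27831/(-8375 + 125*1440) - 44007/42353 = 27831/(-8375 + 180000) - 44007/42353 = 27831/171625 - 44007/42353 = -6373975032/7268833625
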